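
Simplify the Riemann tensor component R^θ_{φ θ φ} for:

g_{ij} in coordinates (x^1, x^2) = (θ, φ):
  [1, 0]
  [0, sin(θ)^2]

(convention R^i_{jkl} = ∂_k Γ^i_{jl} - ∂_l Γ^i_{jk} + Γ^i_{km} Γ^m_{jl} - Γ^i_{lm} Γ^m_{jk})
Non-zero Christoffel symbols (Γ^k_{ij} = Γ^k_{ji}):
Γ^θ_{φ φ} = -sin(2*θ)/2
Γ^φ_{θ φ} = 1/tan(θ)
R^θ_{φ θ φ} = ∂_θ Γ^θ_{φ φ} - ∂_φ Γ^θ_{φ θ} + Γ^θ_{θ m} Γ^m_{φ φ} - Γ^θ_{φ m} Γ^m_{φ θ}
  = (-cos(2*θ)) - (0) + (0) - (-cos(θ)^2) = sin(θ)^2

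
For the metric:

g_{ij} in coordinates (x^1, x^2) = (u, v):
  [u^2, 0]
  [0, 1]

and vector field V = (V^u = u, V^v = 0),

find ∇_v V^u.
Non-zero Christoffel symbols:
Γ^u_{u u} = 1/u
∇_v V^u = ∂_v V^u + Γ^u_{v j} V^j
  = (0) + (0)(u) + (0)(0)
  = 0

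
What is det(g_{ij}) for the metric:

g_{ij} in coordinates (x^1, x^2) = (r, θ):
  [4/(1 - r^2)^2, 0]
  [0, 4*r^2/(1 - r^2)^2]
For a 2×2 metric: det(g) = g_{11}·g_{22} - g_{12}·g_{21}
= (4/(1 - r^2)^2)·(4*r^2/(1 - r^2)^2) - (0)·(0)
= 16*r^2/(1 - r^2)^4 - 0
det(g) = 16*r^2/(1 - r^2)^4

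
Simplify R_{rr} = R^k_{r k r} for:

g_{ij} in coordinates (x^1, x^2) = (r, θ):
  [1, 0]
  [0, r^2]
Non-zero Christoffel symbols (Γ^k_{ij} = Γ^k_{ji}):
Γ^r_{θ θ} = -r
Γ^θ_{r θ} = 1/r
R^r_{r r r} = 0 (a repeated index in an antisymmetric pair)
R^θ_{r θ r} = ∂_θ Γ^θ_{r r} - ∂_r Γ^θ_{r θ} + Γ^θ_{θ m} Γ^m_{r r} - Γ^θ_{r m} Γ^m_{r θ}
  = (0) - (-1/r^2) + (0) - (1/r^2) = 0
R_{rr} = R^r_{r r r} + R^θ_{r θ r} = (0) + (0) = 0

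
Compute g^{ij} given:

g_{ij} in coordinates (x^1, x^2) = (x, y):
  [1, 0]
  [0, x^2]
The metric is diagonal, so g^{ij} is diagonal with entries 1/g_{ii}: diag(1, 1/(x^2)).
g^{ij}:
  [1, 0]
  [0, 1/x^2]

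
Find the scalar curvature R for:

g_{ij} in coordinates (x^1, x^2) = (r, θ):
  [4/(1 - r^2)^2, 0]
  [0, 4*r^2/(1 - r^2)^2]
Non-zero Christoffel symbols (Γ^k_{ij} = Γ^k_{ji}):
Γ^r_{r r} = 2*r/(1 - r^2)
Γ^r_{θ θ} = (r^3 + r)/(r^2 - 1)
Γ^θ_{r θ} = (-r^2 - 1)/(r^3 - r)
Ricci tensor (R_{ij} = R^k_{ikj}): R_{rr} = -4/(r^2 - 1)^2, R_{rθ} = 0, R_{θθ} = -4*r^2/(r^2 - 1)^2
Inverse metric: g^{rr} = (1 - r^2)^2/4, g^{θθ} = (1 - r^2)^2/(4*r^2)
R = g^{ij} R_{ij} = ((1 - r^2)^2/4)(-4/(r^2 - 1)^2) + ((1 - r^2)^2/(4*r^2))(-4*r^2/(r^2 - 1)^2) = -2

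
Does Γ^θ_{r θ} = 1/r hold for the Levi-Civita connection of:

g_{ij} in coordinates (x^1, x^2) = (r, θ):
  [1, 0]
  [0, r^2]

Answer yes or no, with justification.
Γ^θ_{r θ} = (1/2) g^{θθ} (∂_r g_{θθ} + ∂_θ g_{θr} - ∂_θ g_{rθ}) = (1/2)(1/r^2)((2*r) + (0) - (0)) = 1/r
This equals the proposed value 1/r.
Yes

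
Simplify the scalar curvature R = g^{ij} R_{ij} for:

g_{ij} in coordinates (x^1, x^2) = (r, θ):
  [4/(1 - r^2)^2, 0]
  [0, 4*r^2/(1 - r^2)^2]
Non-zero Christoffel symbols (Γ^k_{ij} = Γ^k_{ji}):
Γ^r_{r r} = 2*r/(1 - r^2)
Γ^r_{θ θ} = (r^3 + r)/(r^2 - 1)
Γ^θ_{r θ} = (-r^2 - 1)/(r^3 - r)
Ricci tensor (R_{ij} = R^k_{ikj}): R_{rr} = -4/(r^2 - 1)^2, R_{rθ} = 0, R_{θθ} = -4*r^2/(r^2 - 1)^2
Inverse metric: g^{rr} = (1 - r^2)^2/4, g^{θθ} = (1 - r^2)^2/(4*r^2)
R = g^{ij} R_{ij} = ((1 - r^2)^2/4)(-4/(r^2 - 1)^2) + ((1 - r^2)^2/(4*r^2))(-4*r^2/(r^2 - 1)^2) = -2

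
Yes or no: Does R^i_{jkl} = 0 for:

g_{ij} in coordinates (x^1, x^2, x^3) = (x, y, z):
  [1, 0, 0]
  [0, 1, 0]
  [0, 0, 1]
All metric components are constant, so every Christoffel symbol vanishes and R^i_{jkl} = 0.
Yes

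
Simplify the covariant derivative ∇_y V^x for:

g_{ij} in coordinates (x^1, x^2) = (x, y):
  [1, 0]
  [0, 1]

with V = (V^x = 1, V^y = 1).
All Christoffel symbols are zero.
∇_y V^x = ∂_y V^x + Γ^x_{y j} V^j
  = (0) + (0)(1) + (0)(1)
  = 0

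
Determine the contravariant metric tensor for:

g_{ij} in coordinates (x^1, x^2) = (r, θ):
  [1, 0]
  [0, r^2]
The metric is diagonal, so g^{ij} is diagonal with entries 1/g_{ii}: diag(1, 1/(r^2)).
g^{ij}:
  [1, 0]
  [0, 1/r^2]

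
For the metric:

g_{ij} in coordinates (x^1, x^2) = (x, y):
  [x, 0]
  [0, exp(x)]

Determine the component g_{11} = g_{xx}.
With x^1 = x, x^2 = y, g_{11} = g_{xx} is the row-1, column-1 entry of the matrix.
g_{11} = x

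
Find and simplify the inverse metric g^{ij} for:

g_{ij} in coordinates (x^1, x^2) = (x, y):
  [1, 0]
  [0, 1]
The metric is diagonal, so g^{ij} is diagonal with entries 1/g_{ii}: diag(1, 1).
g^{ij}:
  [1, 0]
  [0, 1]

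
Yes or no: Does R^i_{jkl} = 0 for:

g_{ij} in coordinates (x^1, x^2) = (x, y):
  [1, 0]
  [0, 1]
All metric components are constant, so every Christoffel symbol vanishes and R^i_{jkl} = 0.
Yes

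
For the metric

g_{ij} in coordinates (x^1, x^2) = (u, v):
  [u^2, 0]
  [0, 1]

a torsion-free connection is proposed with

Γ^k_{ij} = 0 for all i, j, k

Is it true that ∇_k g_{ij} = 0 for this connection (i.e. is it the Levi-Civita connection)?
Using ∇_k g_{ij} = ∂_k g_{ij} - Γ^m_{ki} g_{mj} - Γ^m_{kj} g_{im}:
∇_u g_{uu} = (2*u) - (0) - (0) = 2*u ≠ 0
So the connection is not metric compatible (it is not the Levi-Civita connection).
No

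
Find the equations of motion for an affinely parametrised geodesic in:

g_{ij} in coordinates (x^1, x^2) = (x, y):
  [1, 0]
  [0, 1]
Geodesic equation: d^2x^k/dλ^2 + Γ^k_{ij} (dx^i/dλ)(dx^j/dλ) = 0.
All Christoffel symbols vanish, so the geodesics are straight lines:
d^2x/dλ^2 = 0
d^2y/dλ^2 = 0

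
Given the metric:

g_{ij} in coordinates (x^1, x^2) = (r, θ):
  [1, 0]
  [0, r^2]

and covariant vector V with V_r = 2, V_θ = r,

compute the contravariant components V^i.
Inverse metric (diagonal): g^{rr} = 1, g^{θθ} = 1/r^2
V^i = g^{ij} V_j:
V^r = (1)(2) + (0)(r) = 2
V^θ = (0)(2) + (1/r^2)(r) = 1/r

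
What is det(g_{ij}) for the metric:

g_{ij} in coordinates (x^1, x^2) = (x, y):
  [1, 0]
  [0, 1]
For a 2×2 metric: det(g) = g_{11}·g_{22} - g_{12}·g_{21}
= (1)·(1) - (0)·(0)
= 1 - 0
det(g) = 1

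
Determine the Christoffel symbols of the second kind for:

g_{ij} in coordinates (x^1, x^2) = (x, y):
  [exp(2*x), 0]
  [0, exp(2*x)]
Using Γ^k_{ij} = (1/2) g^{km} (∂_i g_{mj} + ∂_j g_{mi} - ∂_m g_{ij}); the metric is diagonal, so only the m = k term contributes.
Non-zero symbols (using the symmetry Γ^k_{ij} = Γ^k_{ji}):
Γ^x_{x x} = (1/2) g^{xx} (∂_x g_{xx} + ∂_x g_{xx} - ∂_x g_{xx}) = (1/2)(exp(-2*x))((2*exp(2*x)) + (2*exp(2*x)) - (2*exp(2*x))) = 1
Γ^x_{y y} = (1/2) g^{xx} (∂_y g_{xy} + ∂_y g_{xy} - ∂_x g_{yy}) = (1/2)(exp(-2*x))((0) + (0) - (2*exp(2*x))) = -1
Γ^y_{x y} = (1/2) g^{yy} (∂_x g_{yy} + ∂_y g_{yx} - ∂_y g_{xy}) = (1/2)(exp(-2*x))((2*exp(2*x)) + (0) - (0)) = 1
All other Christoffel symbols are zero.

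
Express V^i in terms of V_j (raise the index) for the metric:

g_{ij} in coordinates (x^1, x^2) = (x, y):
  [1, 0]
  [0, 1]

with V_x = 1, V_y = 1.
Inverse metric (diagonal): g^{xx} = 1, g^{yy} = 1
V^i = g^{ij} V_j:
V^x = (1)(1) + (0)(1) = 1
V^y = (0)(1) + (1)(1) = 1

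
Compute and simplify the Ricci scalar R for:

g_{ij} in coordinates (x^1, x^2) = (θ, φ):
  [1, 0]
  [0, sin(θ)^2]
Non-zero Christoffel symbols (Γ^k_{ij} = Γ^k_{ji}):
Γ^θ_{φ φ} = -sin(2*θ)/2
Γ^φ_{θ φ} = 1/tan(θ)
Ricci tensor (R_{ij} = R^k_{ikj}): R_{θθ} = 1, R_{θφ} = 0, R_{φφ} = sin(θ)^2
Inverse metric: g^{θθ} = 1, g^{φφ} = 1/sin(θ)^2
R = g^{ij} R_{ij} = (1)(1) + (1/sin(θ)^2)(sin(θ)^2) = 2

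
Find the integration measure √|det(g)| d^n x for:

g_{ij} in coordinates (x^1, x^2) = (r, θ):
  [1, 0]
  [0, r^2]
det(g) = r^2
√|det(g)| = r
Volume element: dV = r dr dθ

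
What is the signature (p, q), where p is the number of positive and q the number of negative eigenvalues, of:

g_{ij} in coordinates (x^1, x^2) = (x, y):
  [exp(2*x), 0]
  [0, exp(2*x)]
The metric is diagonal, so its eigenvalues are the diagonal entries: exp(2*x), exp(2*x) (at a generic point, where coordinate-dependent entries are positive).
2 positive, 0 negative.
(2, 0) - Riemannian (positive definite)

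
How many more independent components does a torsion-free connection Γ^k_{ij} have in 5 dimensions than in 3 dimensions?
Independent components in n dimensions: n × n(n+1)/2 = n^2(n+1)/2.
5D: 5 × 15 = 75
3D: 3 × 6 = 18
Difference = 75 - 18 = 57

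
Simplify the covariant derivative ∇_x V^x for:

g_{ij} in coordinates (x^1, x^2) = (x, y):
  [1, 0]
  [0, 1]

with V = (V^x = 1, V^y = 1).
All Christoffel symbols are zero.
∇_x V^x = ∂_x V^x + Γ^x_{x j} V^j
  = (0) + (0)(1) + (0)(1)
  = 0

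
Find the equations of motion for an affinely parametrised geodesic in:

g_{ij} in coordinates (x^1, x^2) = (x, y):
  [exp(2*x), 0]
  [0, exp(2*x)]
Geodesic equation: d^2x^k/dλ^2 + Γ^k_{ij} (dx^i/dλ)(dx^j/dλ) = 0.
Non-zero Christoffel symbols:
Γ^x_{x x} = 1
Γ^x_{y y} = -1
Γ^y_{x y} = 1
Substituting (the symmetric pair Γ^k_{ij}, Γ^k_{ji} combines into a factor 2):
d^2x/dλ^2 + (dx/dλ)^2 - (dy/dλ)^2 = 0
d^2y/dλ^2 + 2 (dx/dλ)(dy/dλ) = 0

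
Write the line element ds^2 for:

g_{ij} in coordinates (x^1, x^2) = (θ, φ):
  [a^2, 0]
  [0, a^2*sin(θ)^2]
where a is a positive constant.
ds^2 = g_{ij} dx^i dx^j; only the non-zero components contribute.
ds^2 = a^2 dθ^2 + a^2*sin(θ)^2 dφ^2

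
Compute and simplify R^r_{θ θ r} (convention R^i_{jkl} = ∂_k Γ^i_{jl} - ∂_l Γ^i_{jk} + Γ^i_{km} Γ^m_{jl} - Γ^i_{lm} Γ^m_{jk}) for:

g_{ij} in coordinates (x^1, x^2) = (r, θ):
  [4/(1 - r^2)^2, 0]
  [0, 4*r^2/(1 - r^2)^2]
Non-zero Christoffel symbols (Γ^k_{ij} = Γ^k_{ji}):
Γ^r_{r r} = 2*r/(1 - r^2)
Γ^r_{θ θ} = (r^3 + r)/(r^2 - 1)
Γ^θ_{r θ} = (-r^2 - 1)/(r^3 - r)
R^r_{θ θ r} = ∂_θ Γ^r_{θ r} - ∂_r Γ^r_{θ θ} + Γ^r_{θ m} Γ^m_{θ r} - Γ^r_{r m} Γ^m_{θ θ}
  = (0) - ((r^4 - 4*r^2 - 1)/(r^2 - 1)^2) + (-(r^2 + 1)^2/(r^2 - 1)^2) - (-2*r^2*(r^2 + 1)/(r^2 - 1)^2) = 4*r^2/(r^2 - 1)^2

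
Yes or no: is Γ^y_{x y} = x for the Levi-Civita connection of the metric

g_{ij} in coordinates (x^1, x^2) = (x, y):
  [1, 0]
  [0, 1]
Γ^y_{x y} = (1/2) g^{yy} (∂_x g_{yy} + ∂_y g_{yx} - ∂_y g_{xy}) = (1/2)(1)((0) + (0) - (0)) = 0
This differs from the proposed value x.
No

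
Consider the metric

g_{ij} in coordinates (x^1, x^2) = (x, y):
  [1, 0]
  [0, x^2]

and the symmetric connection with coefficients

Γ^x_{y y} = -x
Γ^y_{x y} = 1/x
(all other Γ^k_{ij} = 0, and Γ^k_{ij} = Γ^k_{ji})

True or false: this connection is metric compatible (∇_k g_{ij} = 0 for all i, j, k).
Using ∇_k g_{ij} = ∂_k g_{ij} - Γ^m_{ki} g_{mj} - Γ^m_{kj} g_{im}:
e.g. ∇_x g_{yy} = (2*x) - (x) - (x) = 0
Every component ∇_k g_{ij} vanishes: the connection is metric compatible.
True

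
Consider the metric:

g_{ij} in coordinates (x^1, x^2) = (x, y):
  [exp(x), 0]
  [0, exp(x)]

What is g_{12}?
With x^1 = x, x^2 = y, g_{12} = g_{xy} is the row-1, column-2 entry of the matrix.
g_{12} = 0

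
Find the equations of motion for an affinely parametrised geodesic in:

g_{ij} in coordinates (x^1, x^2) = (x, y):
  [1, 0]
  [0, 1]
Geodesic equation: d^2x^k/dλ^2 + Γ^k_{ij} (dx^i/dλ)(dx^j/dλ) = 0.
All Christoffel symbols vanish, so the geodesics are straight lines:
d^2x/dλ^2 = 0
d^2y/dλ^2 = 0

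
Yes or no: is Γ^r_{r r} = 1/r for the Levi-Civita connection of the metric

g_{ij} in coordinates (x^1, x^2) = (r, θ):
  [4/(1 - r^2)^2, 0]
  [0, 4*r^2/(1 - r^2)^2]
Γ^r_{r r} = (1/2) g^{rr} (∂_r g_{rr} + ∂_r g_{rr} - ∂_r g_{rr}) = (1/2)((1 - r^2)^2/4)((16*r/(1 - r^2)^3) + (16*r/(1 - r^2)^3) - (16*r/(1 - r^2)^3)) = 2*r/(1 - r^2)
This differs from the proposed value 1/r.
No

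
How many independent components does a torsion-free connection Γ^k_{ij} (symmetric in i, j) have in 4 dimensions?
Γ^k_{ij} has n choices for the upper index and n(n+1)/2 independent symmetric lower index pairs.
Total = 4 × 4×5/2 = 4 × 10 = 40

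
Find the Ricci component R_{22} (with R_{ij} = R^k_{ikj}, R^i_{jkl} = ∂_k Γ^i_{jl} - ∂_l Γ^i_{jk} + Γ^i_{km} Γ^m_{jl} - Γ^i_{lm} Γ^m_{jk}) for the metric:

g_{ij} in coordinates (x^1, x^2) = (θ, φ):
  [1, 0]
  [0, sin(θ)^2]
Non-zero Christoffel symbols (Γ^k_{ij} = Γ^k_{ji}):
Γ^θ_{φ φ} = -sin(2*θ)/2
Γ^φ_{θ φ} = 1/tan(θ)
R^θ_{φ θ φ} = ∂_θ Γ^θ_{φ φ} - ∂_φ Γ^θ_{φ θ} + Γ^θ_{θ m} Γ^m_{φ φ} - Γ^θ_{φ m} Γ^m_{φ θ}
  = (-cos(2*θ)) - (0) + (0) - (-cos(θ)^2) = sin(θ)^2
R^φ_{φ φ φ} = 0 (a repeated index in an antisymmetric pair)
R_{φφ} = R^θ_{φ θ φ} + R^φ_{φ φ φ} = (sin(θ)^2) + (0) = sin(θ)^2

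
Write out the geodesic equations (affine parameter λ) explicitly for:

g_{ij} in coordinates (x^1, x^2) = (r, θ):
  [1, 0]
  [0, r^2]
Geodesic equation: d^2x^k/dλ^2 + Γ^k_{ij} (dx^i/dλ)(dx^j/dλ) = 0.
Non-zero Christoffel symbols:
Γ^r_{θ θ} = -r
Γ^θ_{r θ} = 1/r
Substituting (the symmetric pair Γ^k_{ij}, Γ^k_{ji} combines into a factor 2):
d^2r/dλ^2 - r (dθ/dλ)^2 = 0
d^2θ/dλ^2 + (2/r) (dr/dλ)(dθ/dλ) = 0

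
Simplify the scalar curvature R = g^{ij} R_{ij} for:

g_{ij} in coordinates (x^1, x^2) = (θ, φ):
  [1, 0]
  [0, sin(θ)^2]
Non-zero Christoffel symbols (Γ^k_{ij} = Γ^k_{ji}):
Γ^θ_{φ φ} = -sin(2*θ)/2
Γ^φ_{θ φ} = 1/tan(θ)
Ricci tensor (R_{ij} = R^k_{ikj}): R_{θθ} = 1, R_{θφ} = 0, R_{φφ} = sin(θ)^2
Inverse metric: g^{θθ} = 1, g^{φφ} = 1/sin(θ)^2
R = g^{ij} R_{ij} = (1)(1) + (1/sin(θ)^2)(sin(θ)^2) = 2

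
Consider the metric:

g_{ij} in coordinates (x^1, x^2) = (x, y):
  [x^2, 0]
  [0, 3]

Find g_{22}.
With x^1 = x, x^2 = y, g_{22} = g_{yy} is the row-2, column-2 entry of the matrix.
g_{22} = 3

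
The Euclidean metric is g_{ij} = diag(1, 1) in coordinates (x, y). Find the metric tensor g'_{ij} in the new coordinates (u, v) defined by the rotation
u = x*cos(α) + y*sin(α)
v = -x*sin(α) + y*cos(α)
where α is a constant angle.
Invert the transformation: x = u*cos(α) - v*sin(α), y = u*sin(α) + v*cos(α)
g'_{ij} = (∂x^k/∂x'^i)(∂x^l/∂x'^j) g_{kl}; with g_{kl} = δ_{kl} this is Σ_k (∂x^k/∂x'^i)(∂x^k/∂x'^j).
Jacobian: ∂x/∂u = cos(α), ∂x/∂v = -sin(α), ∂y/∂u = sin(α), ∂y/∂v = cos(α)
g'_{uu} = (cos(α))(cos(α)) + (sin(α))(sin(α)) = 1
g'_{uv} = (cos(α))(-sin(α)) + (sin(α))(cos(α)) = 0
g'_{vv} = (-sin(α))(-sin(α)) + (cos(α))(cos(α)) = 1
g'_{ij} = diag(1, 1)
The Euclidean metric is invariant under rotations.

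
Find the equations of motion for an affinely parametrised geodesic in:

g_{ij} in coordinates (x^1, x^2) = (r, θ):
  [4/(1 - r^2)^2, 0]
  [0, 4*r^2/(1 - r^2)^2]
Geodesic equation: d^2x^k/dλ^2 + Γ^k_{ij} (dx^i/dλ)(dx^j/dλ) = 0.
Non-zero Christoffel symbols:
Γ^r_{r r} = 2*r/(1 - r^2)
Γ^r_{θ θ} = (r^3 + r)/(r^2 - 1)
Γ^θ_{r θ} = (-r^2 - 1)/(r^3 - r)
Substituting (the symmetric pair Γ^k_{ij}, Γ^k_{ji} combines into a factor 2):
d^2r/dλ^2 + (2*r/(1 - r^2)) (dr/dλ)^2 + ((r^3 + r)/(r^2 - 1)) (dθ/dλ)^2 = 0
d^2θ/dλ^2 + ((-2*r^2 - 2)/(r^3 - r)) (dr/dλ)(dθ/dλ) = 0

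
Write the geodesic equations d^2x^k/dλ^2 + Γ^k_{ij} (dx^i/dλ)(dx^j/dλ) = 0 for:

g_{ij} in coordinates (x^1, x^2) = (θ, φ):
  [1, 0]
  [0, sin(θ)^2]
Geodesic equation: d^2x^k/dλ^2 + Γ^k_{ij} (dx^i/dλ)(dx^j/dλ) = 0.
Non-zero Christoffel symbols:
Γ^θ_{φ φ} = -sin(2*θ)/2
Γ^φ_{θ φ} = 1/tan(θ)
Substituting (the symmetric pair Γ^k_{ij}, Γ^k_{ji} combines into a factor 2):
d^2θ/dλ^2 - (sin(2*θ)/2) (dφ/dλ)^2 = 0
d^2φ/dλ^2 + (2/tan(θ)) (dθ/dλ)(dφ/dλ) = 0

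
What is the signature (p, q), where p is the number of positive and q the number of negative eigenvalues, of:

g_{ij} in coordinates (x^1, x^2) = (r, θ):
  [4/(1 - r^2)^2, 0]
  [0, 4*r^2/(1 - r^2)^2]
The metric is diagonal, so its eigenvalues are the diagonal entries: 4/(1 - r^2)^2, 4*r^2/(1 - r^2)^2 (at a generic point, where coordinate-dependent entries are positive).
2 positive, 0 negative.
(2, 0) - Riemannian (positive definite)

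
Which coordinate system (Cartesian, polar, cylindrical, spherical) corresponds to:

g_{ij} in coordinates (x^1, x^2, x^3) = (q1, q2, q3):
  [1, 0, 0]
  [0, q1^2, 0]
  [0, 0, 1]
The line element ds^2 = dq1^2 + q1^2 dq2^2 + dq3^2 is dr^2 + r^2 dθ^2 + dz^2 with q1 = r, q2 = θ, q3 = z.
cylindrical coordinates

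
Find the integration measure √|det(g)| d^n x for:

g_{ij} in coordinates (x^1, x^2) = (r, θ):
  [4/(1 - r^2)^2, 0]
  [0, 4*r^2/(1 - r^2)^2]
det(g) = 16*r^2/(1 - r^2)^4
√|det(g)| = 4*r/(r^2 - 1)^2
Volume element: dV = 4*r/(r^2 - 1)^2 dr dθ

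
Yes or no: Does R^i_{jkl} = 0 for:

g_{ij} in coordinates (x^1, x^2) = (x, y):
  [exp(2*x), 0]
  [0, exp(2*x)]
Non-zero Christoffel symbols:
Γ^x_{x x} = 1
Γ^x_{y y} = -1
Γ^y_{x y} = 1
Ricci tensor: R_{xx} = 0, R_{xy} = 0, R_{yy} = 0
All R_{ij} vanish; in 2 dimensions the Riemann tensor is fully determined by the Ricci tensor, so R^i_{jkl} = 0: the metric is flat (curvilinear coordinates on flat space).
Yes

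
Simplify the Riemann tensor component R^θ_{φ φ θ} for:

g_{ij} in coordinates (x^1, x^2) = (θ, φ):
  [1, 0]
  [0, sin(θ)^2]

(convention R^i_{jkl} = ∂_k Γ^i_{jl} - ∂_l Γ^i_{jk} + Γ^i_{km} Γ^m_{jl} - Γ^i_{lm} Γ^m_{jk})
Non-zero Christoffel symbols (Γ^k_{ij} = Γ^k_{ji}):
Γ^θ_{φ φ} = -sin(2*θ)/2
Γ^φ_{θ φ} = 1/tan(θ)
R^θ_{φ φ θ} = ∂_φ Γ^θ_{φ θ} - ∂_θ Γ^θ_{φ φ} + Γ^θ_{φ m} Γ^m_{φ θ} - Γ^θ_{θ m} Γ^m_{φ φ}
  = (0) - (-cos(2*θ)) + (-cos(θ)^2) - (0) = -sin(θ)^2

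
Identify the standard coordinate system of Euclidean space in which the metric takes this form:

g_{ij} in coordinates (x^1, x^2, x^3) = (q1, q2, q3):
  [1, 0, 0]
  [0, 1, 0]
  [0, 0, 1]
All components are constant and the metric is the identity, i.e. orthonormal rectilinear coordinates.
Cartesian (3D) coordinates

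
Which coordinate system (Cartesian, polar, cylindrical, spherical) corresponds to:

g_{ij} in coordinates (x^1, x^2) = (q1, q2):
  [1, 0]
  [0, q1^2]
The line element ds^2 = dq1^2 + q1^2 dq2^2 is dr^2 + r^2 dθ^2 with q1 = r, q2 = θ.
polar coordinates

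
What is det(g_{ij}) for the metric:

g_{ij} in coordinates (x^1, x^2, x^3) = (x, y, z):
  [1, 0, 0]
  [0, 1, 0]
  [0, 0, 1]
Diagonal metric: det(g) = g_{11}·g_{22}·g_{33}
= (1)·(1)·(1)
det(g) = 1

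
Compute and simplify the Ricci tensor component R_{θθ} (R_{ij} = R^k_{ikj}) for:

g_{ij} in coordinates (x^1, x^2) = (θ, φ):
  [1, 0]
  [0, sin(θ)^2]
Non-zero Christoffel symbols (Γ^k_{ij} = Γ^k_{ji}):
Γ^θ_{φ φ} = -sin(2*θ)/2
Γ^φ_{θ φ} = 1/tan(θ)
R^θ_{θ θ θ} = 0 (a repeated index in an antisymmetric pair)
R^φ_{θ φ θ} = ∂_φ Γ^φ_{θ θ} - ∂_θ Γ^φ_{θ φ} + Γ^φ_{φ m} Γ^m_{θ θ} - Γ^φ_{θ m} Γ^m_{θ φ}
  = (0) - (-1/sin(θ)^2) + (0) - (1/tan(θ)^2) = 1
R_{θθ} = R^θ_{θ θ θ} + R^φ_{θ φ θ} = (0) + (1) = 1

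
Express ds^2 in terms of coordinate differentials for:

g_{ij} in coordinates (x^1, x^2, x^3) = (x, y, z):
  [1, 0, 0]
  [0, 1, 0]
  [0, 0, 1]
ds^2 = g_{ij} dx^i dx^j; only the non-zero components contribute.
ds^2 = dx^2 + dy^2 + dz^2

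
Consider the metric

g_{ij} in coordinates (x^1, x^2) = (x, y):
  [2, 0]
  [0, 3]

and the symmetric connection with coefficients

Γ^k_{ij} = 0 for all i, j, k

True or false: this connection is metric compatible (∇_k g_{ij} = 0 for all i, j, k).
Using ∇_k g_{ij} = ∂_k g_{ij} - Γ^m_{ki} g_{mj} - Γ^m_{kj} g_{im}:
e.g. ∇_y g_{yy} = (0) - (0) - (0) = 0
Every component ∇_k g_{ij} vanishes: the connection is metric compatible.
True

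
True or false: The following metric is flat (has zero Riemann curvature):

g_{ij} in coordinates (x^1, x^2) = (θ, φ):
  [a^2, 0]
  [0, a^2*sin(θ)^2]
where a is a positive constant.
Non-zero Christoffel symbols:
Γ^θ_{φ φ} = -sin(2*θ)/2
Γ^φ_{θ φ} = 1/tan(θ)
Ricci tensor: R_{θθ} = 1, R_{θφ} = 0, R_{φφ} = sin(θ)^2
The Ricci tensor is non-zero, so the Riemann tensor is non-zero: not flat.
False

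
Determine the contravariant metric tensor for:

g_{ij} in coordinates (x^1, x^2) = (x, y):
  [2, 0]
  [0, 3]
The metric is diagonal, so g^{ij} is diagonal with entries 1/g_{ii}: diag(1/2, 1/3).
g^{ij}:
  [1/2, 0]
  [0, 1/3]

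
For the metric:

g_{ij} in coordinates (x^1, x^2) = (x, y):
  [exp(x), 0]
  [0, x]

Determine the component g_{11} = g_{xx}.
With x^1 = x, x^2 = y, g_{11} = g_{xx} is the row-1, column-1 entry of the matrix.
g_{11} = exp(x)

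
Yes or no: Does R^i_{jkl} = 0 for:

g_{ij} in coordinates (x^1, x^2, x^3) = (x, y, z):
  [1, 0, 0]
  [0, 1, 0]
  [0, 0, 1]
All metric components are constant, so every Christoffel symbol vanishes and R^i_{jkl} = 0.
Yes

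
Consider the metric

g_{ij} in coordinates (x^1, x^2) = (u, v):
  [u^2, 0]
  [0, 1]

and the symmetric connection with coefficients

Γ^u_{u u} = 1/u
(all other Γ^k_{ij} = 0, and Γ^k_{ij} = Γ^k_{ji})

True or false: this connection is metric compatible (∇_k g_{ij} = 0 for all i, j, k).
Using ∇_k g_{ij} = ∂_k g_{ij} - Γ^m_{ki} g_{mj} - Γ^m_{kj} g_{im}:
e.g. ∇_u g_{uu} = (2*u) - (u) - (u) = 0
Every component ∇_k g_{ij} vanishes: the connection is metric compatible.
True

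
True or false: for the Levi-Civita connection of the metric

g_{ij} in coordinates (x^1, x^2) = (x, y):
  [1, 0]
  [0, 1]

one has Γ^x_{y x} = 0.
Γ^x_{y x} = (1/2) g^{xx} (∂_y g_{xx} + ∂_x g_{xy} - ∂_x g_{yx}) = (1/2)(1)((0) + (0) - (0)) = 0
This equals the proposed value 0.
True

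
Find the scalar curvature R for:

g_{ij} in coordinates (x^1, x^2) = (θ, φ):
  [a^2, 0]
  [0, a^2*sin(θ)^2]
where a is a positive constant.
Non-zero Christoffel symbols (Γ^k_{ij} = Γ^k_{ji}):
Γ^θ_{φ φ} = -sin(2*θ)/2
Γ^φ_{θ φ} = 1/tan(θ)
Ricci tensor (R_{ij} = R^k_{ikj}): R_{θθ} = 1, R_{θφ} = 0, R_{φφ} = sin(θ)^2
Inverse metric: g^{θθ} = 1/a^2, g^{φφ} = 1/(a^2*sin(θ)^2)
R = g^{ij} R_{ij} = (1/a^2)(1) + (1/(a^2*sin(θ)^2))(sin(θ)^2) = 2/a^2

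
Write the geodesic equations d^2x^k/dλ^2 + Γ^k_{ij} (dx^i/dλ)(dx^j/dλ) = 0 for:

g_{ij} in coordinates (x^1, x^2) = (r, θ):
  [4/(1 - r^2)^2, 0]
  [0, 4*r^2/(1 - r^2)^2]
Geodesic equation: d^2x^k/dλ^2 + Γ^k_{ij} (dx^i/dλ)(dx^j/dλ) = 0.
Non-zero Christoffel symbols:
Γ^r_{r r} = 2*r/(1 - r^2)
Γ^r_{θ θ} = (r^3 + r)/(r^2 - 1)
Γ^θ_{r θ} = (-r^2 - 1)/(r^3 - r)
Substituting (the symmetric pair Γ^k_{ij}, Γ^k_{ji} combines into a factor 2):
d^2r/dλ^2 + (2*r/(1 - r^2)) (dr/dλ)^2 + ((r^3 + r)/(r^2 - 1)) (dθ/dλ)^2 = 0
d^2θ/dλ^2 + ((-2*r^2 - 2)/(r^3 - r)) (dr/dλ)(dθ/dλ) = 0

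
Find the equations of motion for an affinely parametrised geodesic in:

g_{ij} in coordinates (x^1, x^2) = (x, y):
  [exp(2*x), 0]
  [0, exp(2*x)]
Geodesic equation: d^2x^k/dλ^2 + Γ^k_{ij} (dx^i/dλ)(dx^j/dλ) = 0.
Non-zero Christoffel symbols:
Γ^x_{x x} = 1
Γ^x_{y y} = -1
Γ^y_{x y} = 1
Substituting (the symmetric pair Γ^k_{ij}, Γ^k_{ji} combines into a factor 2):
d^2x/dλ^2 + (dx/dλ)^2 - (dy/dλ)^2 = 0
d^2y/dλ^2 + 2 (dx/dλ)(dy/dλ) = 0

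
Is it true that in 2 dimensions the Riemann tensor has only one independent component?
The number of independent components is n^2(n^2-1)/12 = 4·3/12 = 1 for n = 2 (e.g. R_{1212}).
Yes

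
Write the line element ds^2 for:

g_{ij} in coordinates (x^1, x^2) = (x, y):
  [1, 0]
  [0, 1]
ds^2 = g_{ij} dx^i dx^j; only the non-zero components contribute.
ds^2 = dx^2 + dy^2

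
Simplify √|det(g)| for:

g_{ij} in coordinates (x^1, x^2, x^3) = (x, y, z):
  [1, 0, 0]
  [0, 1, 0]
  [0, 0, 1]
det(g) = 1
√|det(g)| = 1
Volume element: dV = 1 dx dy dz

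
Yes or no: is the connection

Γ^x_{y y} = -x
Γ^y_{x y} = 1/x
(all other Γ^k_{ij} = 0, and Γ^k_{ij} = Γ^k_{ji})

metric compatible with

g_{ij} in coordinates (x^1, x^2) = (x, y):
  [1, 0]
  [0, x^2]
Using ∇_k g_{ij} = ∂_k g_{ij} - Γ^m_{ki} g_{mj} - Γ^m_{kj} g_{im}:
e.g. ∇_x g_{yy} = (2*x) - (x) - (x) = 0
Every component ∇_k g_{ij} vanishes: the connection is metric compatible.
Yes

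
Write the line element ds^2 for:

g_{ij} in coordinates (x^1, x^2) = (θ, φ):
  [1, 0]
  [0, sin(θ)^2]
ds^2 = g_{ij} dx^i dx^j; only the non-zero components contribute.
ds^2 = dθ^2 + sin(θ)^2 dφ^2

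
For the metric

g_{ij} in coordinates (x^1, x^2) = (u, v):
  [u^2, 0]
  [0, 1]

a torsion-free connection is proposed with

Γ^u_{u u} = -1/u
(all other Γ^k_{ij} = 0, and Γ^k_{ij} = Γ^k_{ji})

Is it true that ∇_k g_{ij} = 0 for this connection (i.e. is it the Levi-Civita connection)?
Using ∇_k g_{ij} = ∂_k g_{ij} - Γ^m_{ki} g_{mj} - Γ^m_{kj} g_{im}:
∇_u g_{uu} = (2*u) - (-u) - (-u) = 4*u ≠ 0
So the connection is not metric compatible (it is not the Levi-Civita connection).
No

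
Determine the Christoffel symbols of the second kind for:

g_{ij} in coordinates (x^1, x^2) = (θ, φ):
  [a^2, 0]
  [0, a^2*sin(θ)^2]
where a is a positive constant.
Using Γ^k_{ij} = (1/2) g^{km} (∂_i g_{mj} + ∂_j g_{mi} - ∂_m g_{ij}); the metric is diagonal, so only the m = k term contributes.
Non-zero symbols (using the symmetry Γ^k_{ij} = Γ^k_{ji}):
Γ^θ_{φ φ} = (1/2) g^{θθ} (∂_φ g_{θφ} + ∂_φ g_{θφ} - ∂_θ g_{φφ}) = (1/2)(1/a^2)((0) + (0) - (a^2*sin(2*θ))) = -sin(2*θ)/2
Γ^φ_{θ φ} = (1/2) g^{φφ} (∂_θ g_{φφ} + ∂_φ g_{φθ} - ∂_φ g_{θφ}) = (1/2)(1/(a^2*sin(θ)^2))((a^2*sin(2*θ)) + (0) - (0)) = 1/tan(θ)
All other Christoffel symbols are zero.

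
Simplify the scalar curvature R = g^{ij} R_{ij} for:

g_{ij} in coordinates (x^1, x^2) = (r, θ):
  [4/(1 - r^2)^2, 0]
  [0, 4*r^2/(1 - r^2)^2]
Non-zero Christoffel symbols (Γ^k_{ij} = Γ^k_{ji}):
Γ^r_{r r} = 2*r/(1 - r^2)
Γ^r_{θ θ} = (r^3 + r)/(r^2 - 1)
Γ^θ_{r θ} = (-r^2 - 1)/(r^3 - r)
Ricci tensor (R_{ij} = R^k_{ikj}): R_{rr} = -4/(r^2 - 1)^2, R_{rθ} = 0, R_{θθ} = -4*r^2/(r^2 - 1)^2
Inverse metric: g^{rr} = (1 - r^2)^2/4, g^{θθ} = (1 - r^2)^2/(4*r^2)
R = g^{ij} R_{ij} = ((1 - r^2)^2/4)(-4/(r^2 - 1)^2) + ((1 - r^2)^2/(4*r^2))(-4*r^2/(r^2 - 1)^2) = -2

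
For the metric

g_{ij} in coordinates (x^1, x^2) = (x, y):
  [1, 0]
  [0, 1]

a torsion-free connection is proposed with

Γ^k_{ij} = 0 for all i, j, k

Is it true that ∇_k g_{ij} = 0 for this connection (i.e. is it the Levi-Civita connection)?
Using ∇_k g_{ij} = ∂_k g_{ij} - Γ^m_{ki} g_{mj} - Γ^m_{kj} g_{im}:
e.g. ∇_y g_{xx} = (0) - (0) - (0) = 0
Every component ∇_k g_{ij} vanishes: the connection is metric compatible.
Yes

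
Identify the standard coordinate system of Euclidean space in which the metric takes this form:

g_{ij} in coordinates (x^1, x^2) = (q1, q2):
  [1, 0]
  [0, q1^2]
The line element ds^2 = dq1^2 + q1^2 dq2^2 is dr^2 + r^2 dθ^2 with q1 = r, q2 = θ.
polar coordinates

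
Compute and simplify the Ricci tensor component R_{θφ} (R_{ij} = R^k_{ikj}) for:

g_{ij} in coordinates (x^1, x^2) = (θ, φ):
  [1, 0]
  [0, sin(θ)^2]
Non-zero Christoffel symbols (Γ^k_{ij} = Γ^k_{ji}):
Γ^θ_{φ φ} = -sin(2*θ)/2
Γ^φ_{θ φ} = 1/tan(θ)
R^θ_{θ θ φ} = 0 (a repeated index in an antisymmetric pair)
R^φ_{θ φ φ} = 0 (a repeated index in an antisymmetric pair)
R_{θφ} = R^θ_{θ θ φ} + R^φ_{θ φ φ} = (0) + (0) = 0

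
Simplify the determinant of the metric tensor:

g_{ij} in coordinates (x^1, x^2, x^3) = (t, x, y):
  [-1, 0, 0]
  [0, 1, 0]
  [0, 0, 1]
Diagonal metric: det(g) = g_{11}·g_{22}·g_{33}
= (-1)·(1)·(1)
det(g) = -1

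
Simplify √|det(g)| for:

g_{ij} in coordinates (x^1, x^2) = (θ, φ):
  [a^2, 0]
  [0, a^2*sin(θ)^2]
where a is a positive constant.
det(g) = a^4*sin(θ)^2
√|det(g)| = a^2*sin(θ) (taking 0 < θ < π so that |sin(θ)| = sin(θ))
Volume element: dV = a^2*sin(θ) dθ dφ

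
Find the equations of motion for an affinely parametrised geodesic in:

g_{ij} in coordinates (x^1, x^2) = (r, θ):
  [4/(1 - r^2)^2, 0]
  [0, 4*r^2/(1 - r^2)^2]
Geodesic equation: d^2x^k/dλ^2 + Γ^k_{ij} (dx^i/dλ)(dx^j/dλ) = 0.
Non-zero Christoffel symbols:
Γ^r_{r r} = 2*r/(1 - r^2)
Γ^r_{θ θ} = (r^3 + r)/(r^2 - 1)
Γ^θ_{r θ} = (-r^2 - 1)/(r^3 - r)
Substituting (the symmetric pair Γ^k_{ij}, Γ^k_{ji} combines into a factor 2):
d^2r/dλ^2 + (2*r/(1 - r^2)) (dr/dλ)^2 + ((r^3 + r)/(r^2 - 1)) (dθ/dλ)^2 = 0
d^2θ/dλ^2 + ((-2*r^2 - 2)/(r^3 - r)) (dr/dλ)(dθ/dλ) = 0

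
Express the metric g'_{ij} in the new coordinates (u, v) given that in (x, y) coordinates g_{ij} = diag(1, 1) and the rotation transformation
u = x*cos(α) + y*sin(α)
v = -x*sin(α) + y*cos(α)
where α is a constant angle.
Invert the transformation: x = u*cos(α) - v*sin(α), y = u*sin(α) + v*cos(α)
g'_{ij} = (∂x^k/∂x'^i)(∂x^l/∂x'^j) g_{kl}; with g_{kl} = δ_{kl} this is Σ_k (∂x^k/∂x'^i)(∂x^k/∂x'^j).
Jacobian: ∂x/∂u = cos(α), ∂x/∂v = -sin(α), ∂y/∂u = sin(α), ∂y/∂v = cos(α)
g'_{uu} = (cos(α))(cos(α)) + (sin(α))(sin(α)) = 1
g'_{uv} = (cos(α))(-sin(α)) + (sin(α))(cos(α)) = 0
g'_{vv} = (-sin(α))(-sin(α)) + (cos(α))(cos(α)) = 1
g'_{ij} = diag(1, 1)
The Euclidean metric is invariant under rotations.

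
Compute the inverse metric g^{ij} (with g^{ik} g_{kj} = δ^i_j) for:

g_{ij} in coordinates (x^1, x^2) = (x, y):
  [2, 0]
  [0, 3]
The metric is diagonal, so g^{ij} is diagonal with entries 1/g_{ii}: diag(1/2, 1/3).
g^{ij}:
  [1/2, 0]
  [0, 1/3]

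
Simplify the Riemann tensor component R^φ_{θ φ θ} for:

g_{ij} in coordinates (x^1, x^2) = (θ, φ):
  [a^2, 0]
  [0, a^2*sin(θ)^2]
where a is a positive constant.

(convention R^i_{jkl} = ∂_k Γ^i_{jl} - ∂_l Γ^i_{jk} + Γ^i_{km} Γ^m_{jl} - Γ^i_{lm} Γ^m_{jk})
Non-zero Christoffel symbols (Γ^k_{ij} = Γ^k_{ji}):
Γ^θ_{φ φ} = -sin(2*θ)/2
Γ^φ_{θ φ} = 1/tan(θ)
R^φ_{θ φ θ} = ∂_φ Γ^φ_{θ θ} - ∂_θ Γ^φ_{θ φ} + Γ^φ_{φ m} Γ^m_{θ θ} - Γ^φ_{θ m} Γ^m_{θ φ}
  = (0) - (-1/sin(θ)^2) + (0) - (1/tan(θ)^2) = 1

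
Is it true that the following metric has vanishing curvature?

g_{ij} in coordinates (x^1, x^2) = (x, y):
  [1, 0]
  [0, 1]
All metric components are constant, so every Christoffel symbol vanishes and R^i_{jkl} = 0.
Yes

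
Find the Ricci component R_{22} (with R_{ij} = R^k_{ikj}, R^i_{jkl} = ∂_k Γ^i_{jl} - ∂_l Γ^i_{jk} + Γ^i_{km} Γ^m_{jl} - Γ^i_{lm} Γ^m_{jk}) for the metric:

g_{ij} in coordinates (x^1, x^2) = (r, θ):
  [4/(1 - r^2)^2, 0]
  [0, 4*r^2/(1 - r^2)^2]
Non-zero Christoffel symbols (Γ^k_{ij} = Γ^k_{ji}):
Γ^r_{r r} = 2*r/(1 - r^2)
Γ^r_{θ θ} = (r^3 + r)/(r^2 - 1)
Γ^θ_{r θ} = (-r^2 - 1)/(r^3 - r)
R^r_{θ r θ} = ∂_r Γ^r_{θ θ} - ∂_θ Γ^r_{θ r} + Γ^r_{r m} Γ^m_{θ θ} - Γ^r_{θ m} Γ^m_{θ r}
  = ((r^4 - 4*r^2 - 1)/(r^2 - 1)^2) - (0) + (-2*r^2*(r^2 + 1)/(r^2 - 1)^2) - (-(r^2 + 1)^2/(r^2 - 1)^2) = -4*r^2/(r^2 - 1)^2
R^θ_{θ θ θ} = 0 (a repeated index in an antisymmetric pair)
R_{θθ} = R^r_{θ r θ} + R^θ_{θ θ θ} = (-4*r^2/(r^2 - 1)^2) + (0) = -4*r^2/(r^2 - 1)^2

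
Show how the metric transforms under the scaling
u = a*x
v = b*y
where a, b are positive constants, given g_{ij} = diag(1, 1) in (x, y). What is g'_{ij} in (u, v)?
Invert the transformation: x = u/a, y = v/b
g'_{ij} = (∂x^k/∂x'^i)(∂x^l/∂x'^j) g_{kl}; with g_{kl} = δ_{kl} this is Σ_k (∂x^k/∂x'^i)(∂x^k/∂x'^j).
Jacobian: ∂x/∂u = 1/a, ∂x/∂v = 0, ∂y/∂u = 0, ∂y/∂v = 1/b
g'_{uu} = (1/a)(1/a) + (0)(0) = 1/a^2
g'_{uv} = (1/a)(0) + (0)(1/b) = 0
g'_{vv} = (0)(0) + (1/b)(1/b) = 1/b^2
g'_{ij} = diag(1/a^2, 1/b^2)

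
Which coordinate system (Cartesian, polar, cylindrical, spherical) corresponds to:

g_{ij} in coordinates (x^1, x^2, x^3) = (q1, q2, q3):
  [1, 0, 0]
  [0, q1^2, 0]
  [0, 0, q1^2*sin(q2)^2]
The line element ds^2 = dq1^2 + q1^2 dq2^2 + q1^2 sin(q2)^2 dq3^2 is dr^2 + r^2 dθ^2 + r^2 sin(θ)^2 dφ^2 with q1 = r, q2 = θ, q3 = φ.
spherical coordinates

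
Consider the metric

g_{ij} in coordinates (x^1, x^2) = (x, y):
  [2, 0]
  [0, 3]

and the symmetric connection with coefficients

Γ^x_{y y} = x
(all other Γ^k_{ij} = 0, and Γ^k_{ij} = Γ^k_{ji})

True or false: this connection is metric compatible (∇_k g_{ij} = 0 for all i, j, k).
Using ∇_k g_{ij} = ∂_k g_{ij} - Γ^m_{ki} g_{mj} - Γ^m_{kj} g_{im}:
∇_y g_{xy} = (0) - (0) - (2*x) = -2*x ≠ 0
So the connection is not metric compatible (it is not the Levi-Civita connection).
False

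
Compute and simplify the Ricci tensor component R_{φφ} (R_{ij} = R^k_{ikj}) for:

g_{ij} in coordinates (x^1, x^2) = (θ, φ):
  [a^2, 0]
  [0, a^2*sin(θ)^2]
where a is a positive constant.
Non-zero Christoffel symbols (Γ^k_{ij} = Γ^k_{ji}):
Γ^θ_{φ φ} = -sin(2*θ)/2
Γ^φ_{θ φ} = 1/tan(θ)
R^θ_{φ θ φ} = ∂_θ Γ^θ_{φ φ} - ∂_φ Γ^θ_{φ θ} + Γ^θ_{θ m} Γ^m_{φ φ} - Γ^θ_{φ m} Γ^m_{φ θ}
  = (-cos(2*θ)) - (0) + (0) - (-cos(θ)^2) = sin(θ)^2
R^φ_{φ φ φ} = 0 (a repeated index in an antisymmetric pair)
R_{φφ} = R^θ_{φ θ φ} + R^φ_{φ φ φ} = (sin(θ)^2) + (0) = sin(θ)^2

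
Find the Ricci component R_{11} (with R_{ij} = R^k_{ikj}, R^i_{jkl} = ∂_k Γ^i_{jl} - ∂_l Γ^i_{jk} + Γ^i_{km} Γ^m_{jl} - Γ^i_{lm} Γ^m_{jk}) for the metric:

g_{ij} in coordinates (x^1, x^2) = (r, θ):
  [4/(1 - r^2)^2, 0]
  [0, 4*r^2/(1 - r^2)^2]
Non-zero Christoffel symbols (Γ^k_{ij} = Γ^k_{ji}):
Γ^r_{r r} = 2*r/(1 - r^2)
Γ^r_{θ θ} = (r^3 + r)/(r^2 - 1)
Γ^θ_{r θ} = (-r^2 - 1)/(r^3 - r)
R^r_{r r r} = 0 (a repeated index in an antisymmetric pair)
R^θ_{r θ r} = ∂_θ Γ^θ_{r r} - ∂_r Γ^θ_{r θ} + Γ^θ_{θ m} Γ^m_{r r} - Γ^θ_{r m} Γ^m_{r θ}
  = (0) - ((r^4 + 4*r^2 - 1)/(r^3 - r)^2) + (2*(r^2 + 1)/(r^2 - 1)^2) - ((r^2 + 1)^2/(r^3 - r)^2) = -4/(r^2 - 1)^2
R_{rr} = R^r_{r r r} + R^θ_{r θ r} = (0) + (-4/(r^2 - 1)^2) = -4/(r^2 - 1)^2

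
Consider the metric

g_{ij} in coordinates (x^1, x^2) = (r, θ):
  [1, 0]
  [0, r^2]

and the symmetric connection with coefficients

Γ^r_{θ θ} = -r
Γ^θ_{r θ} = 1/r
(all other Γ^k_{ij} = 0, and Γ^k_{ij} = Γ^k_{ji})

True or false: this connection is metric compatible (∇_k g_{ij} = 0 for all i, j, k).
Using ∇_k g_{ij} = ∂_k g_{ij} - Γ^m_{ki} g_{mj} - Γ^m_{kj} g_{im}:
e.g. ∇_r g_{θθ} = (2*r) - (r) - (r) = 0
Every component ∇_k g_{ij} vanishes: the connection is metric compatible.
True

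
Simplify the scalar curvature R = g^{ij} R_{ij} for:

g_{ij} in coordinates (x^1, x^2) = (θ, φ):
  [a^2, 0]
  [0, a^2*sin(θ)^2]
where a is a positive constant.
Non-zero Christoffel symbols (Γ^k_{ij} = Γ^k_{ji}):
Γ^θ_{φ φ} = -sin(2*θ)/2
Γ^φ_{θ φ} = 1/tan(θ)
Ricci tensor (R_{ij} = R^k_{ikj}): R_{θθ} = 1, R_{θφ} = 0, R_{φφ} = sin(θ)^2
Inverse metric: g^{θθ} = 1/a^2, g^{φφ} = 1/(a^2*sin(θ)^2)
R = g^{ij} R_{ij} = (1/a^2)(1) + (1/(a^2*sin(θ)^2))(sin(θ)^2) = 2/a^2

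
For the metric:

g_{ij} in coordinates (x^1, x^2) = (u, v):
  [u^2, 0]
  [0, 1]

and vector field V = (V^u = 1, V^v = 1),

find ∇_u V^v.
Non-zero Christoffel symbols:
Γ^u_{u u} = 1/u
∇_u V^v = ∂_u V^v + Γ^v_{u j} V^j
  = (0) + (0)(1) + (0)(1)
  = 0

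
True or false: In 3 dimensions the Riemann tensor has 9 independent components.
n^2(n^2-1)/12 = 9·8/12 = 6 independent components for n = 3.
False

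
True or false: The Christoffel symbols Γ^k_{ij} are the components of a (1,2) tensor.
Under a change of coordinates Γ picks up an inhomogeneous term ∂²x/∂x'∂x'; e.g. Γ = 0 in Cartesian coordinates but Γ^r_{θθ} = -r in polar coordinates on the same flat plane.
False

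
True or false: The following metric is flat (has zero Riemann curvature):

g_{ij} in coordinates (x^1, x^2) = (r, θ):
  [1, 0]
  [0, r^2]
Non-zero Christoffel symbols:
Γ^r_{θ θ} = -r
Γ^θ_{r θ} = 1/r
Ricci tensor: R_{rr} = 0, R_{rθ} = 0, R_{θθ} = 0
All R_{ij} vanish; in 2 dimensions the Riemann tensor is fully determined by the Ricci tensor, so R^i_{jkl} = 0: the metric is flat (curvilinear coordinates on flat space).
True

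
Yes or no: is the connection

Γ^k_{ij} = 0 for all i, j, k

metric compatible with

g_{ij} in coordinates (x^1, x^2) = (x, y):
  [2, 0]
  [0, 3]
Using ∇_k g_{ij} = ∂_k g_{ij} - Γ^m_{ki} g_{mj} - Γ^m_{kj} g_{im}:
e.g. ∇_x g_{yy} = (0) - (0) - (0) = 0
Every component ∇_k g_{ij} vanishes: the connection is metric compatible.
Yes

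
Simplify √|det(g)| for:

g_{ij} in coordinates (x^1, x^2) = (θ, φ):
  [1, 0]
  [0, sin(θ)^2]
det(g) = sin(θ)^2
√|det(g)| = sin(θ) (taking 0 < θ < π so that |sin(θ)| = sin(θ))
Volume element: dV = sin(θ) dθ dφ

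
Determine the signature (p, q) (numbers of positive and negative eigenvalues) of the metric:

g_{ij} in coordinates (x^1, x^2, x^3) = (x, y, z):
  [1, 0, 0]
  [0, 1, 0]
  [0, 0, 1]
The metric is diagonal, so its eigenvalues are the diagonal entries: 1, 1, 1 (at a generic point, where coordinate-dependent entries are positive).
3 positive, 0 negative.
(3, 0) - Riemannian (positive definite)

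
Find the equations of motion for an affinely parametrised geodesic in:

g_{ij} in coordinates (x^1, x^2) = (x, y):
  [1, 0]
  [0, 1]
Geodesic equation: d^2x^k/dλ^2 + Γ^k_{ij} (dx^i/dλ)(dx^j/dλ) = 0.
All Christoffel symbols vanish, so the geodesics are straight lines:
d^2x/dλ^2 = 0
d^2y/dλ^2 = 0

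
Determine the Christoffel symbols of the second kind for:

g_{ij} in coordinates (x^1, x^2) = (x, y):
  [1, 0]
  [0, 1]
Using Γ^k_{ij} = (1/2) g^{km} (∂_i g_{mj} + ∂_j g_{mi} - ∂_m g_{ij}); the metric is diagonal, so only the m = k term contributes.
Every metric component is constant, so all ∂_m g_{ij} = 0 and every Christoffel symbol vanishes.
All Christoffel symbols are zero.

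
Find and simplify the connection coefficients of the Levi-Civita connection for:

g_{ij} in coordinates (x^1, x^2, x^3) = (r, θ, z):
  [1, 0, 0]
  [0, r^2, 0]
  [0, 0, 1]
Using Γ^k_{ij} = (1/2) g^{km} (∂_i g_{mj} + ∂_j g_{mi} - ∂_m g_{ij}); the metric is diagonal, so only the m = k term contributes.
Non-zero symbols (using the symmetry Γ^k_{ij} = Γ^k_{ji}):
Γ^r_{θ θ} = (1/2) g^{rr} (∂_θ g_{rθ} + ∂_θ g_{rθ} - ∂_r g_{θθ}) = (1/2)(1)((0) + (0) - (2*r)) = -r
Γ^θ_{r θ} = (1/2) g^{θθ} (∂_r g_{θθ} + ∂_θ g_{θr} - ∂_θ g_{rθ}) = (1/2)(1/r^2)((2*r) + (0) - (0)) = 1/r
All other Christoffel symbols are zero.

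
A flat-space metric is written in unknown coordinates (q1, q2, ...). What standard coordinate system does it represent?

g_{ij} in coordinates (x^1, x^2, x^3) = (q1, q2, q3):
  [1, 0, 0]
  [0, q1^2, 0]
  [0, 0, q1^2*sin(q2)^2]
The line element ds^2 = dq1^2 + q1^2 dq2^2 + q1^2 sin(q2)^2 dq3^2 is dr^2 + r^2 dθ^2 + r^2 sin(θ)^2 dφ^2 with q1 = r, q2 = θ, q3 = φ.
spherical coordinates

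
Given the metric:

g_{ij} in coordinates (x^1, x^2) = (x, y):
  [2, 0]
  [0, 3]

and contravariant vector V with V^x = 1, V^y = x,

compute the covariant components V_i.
V_i = g_{ij} V^j:
V_x = (2)(1) + (0)(x) = 2
V_y = (0)(1) + (3)(x) = 3*x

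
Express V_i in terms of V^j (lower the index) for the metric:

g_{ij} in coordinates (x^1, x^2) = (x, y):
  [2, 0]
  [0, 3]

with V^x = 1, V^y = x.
V_i = g_{ij} V^j:
V_x = (2)(1) + (0)(x) = 2
V_y = (0)(1) + (3)(x) = 3*x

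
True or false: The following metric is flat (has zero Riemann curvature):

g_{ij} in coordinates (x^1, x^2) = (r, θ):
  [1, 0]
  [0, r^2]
Non-zero Christoffel symbols:
Γ^r_{θ θ} = -r
Γ^θ_{r θ} = 1/r
Ricci tensor: R_{rr} = 0, R_{rθ} = 0, R_{θθ} = 0
All R_{ij} vanish; in 2 dimensions the Riemann tensor is fully determined by the Ricci tensor, so R^i_{jkl} = 0: the metric is flat (curvilinear coordinates on flat space).
True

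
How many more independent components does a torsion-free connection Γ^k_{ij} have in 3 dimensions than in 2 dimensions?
Independent components in n dimensions: n × n(n+1)/2 = n^2(n+1)/2.
3D: 3 × 6 = 18
2D: 2 × 3 = 6
Difference = 18 - 6 = 12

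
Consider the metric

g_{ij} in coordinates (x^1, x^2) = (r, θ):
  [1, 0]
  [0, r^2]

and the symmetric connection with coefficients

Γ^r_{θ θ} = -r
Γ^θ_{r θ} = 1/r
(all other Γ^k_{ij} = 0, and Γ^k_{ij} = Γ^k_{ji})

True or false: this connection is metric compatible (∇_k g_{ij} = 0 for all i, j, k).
Using ∇_k g_{ij} = ∂_k g_{ij} - Γ^m_{ki} g_{mj} - Γ^m_{kj} g_{im}:
e.g. ∇_r g_{θθ} = (2*r) - (r) - (r) = 0
Every component ∇_k g_{ij} vanishes: the connection is metric compatible.
True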